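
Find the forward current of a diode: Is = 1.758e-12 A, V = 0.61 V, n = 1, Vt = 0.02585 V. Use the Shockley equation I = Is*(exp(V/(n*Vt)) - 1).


Step 1: V/(n*Vt) = 0.61/(1*0.02585) = 23.5977
Step 2: exp(23.5977) = 1.7715e+10
Step 3: I = 1.758e-12 * (1.7715e+10 - 1) = 3.11e-02 A

3.11e-02


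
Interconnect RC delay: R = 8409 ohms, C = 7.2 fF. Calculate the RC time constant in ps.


Step 1: tau = R * C
Step 2: tau = 8409 * 7.2 fF = 8409 * 7.2e-15 F
Step 3: tau = 6.05448e-11 s = 60.5448 ps

60.5448


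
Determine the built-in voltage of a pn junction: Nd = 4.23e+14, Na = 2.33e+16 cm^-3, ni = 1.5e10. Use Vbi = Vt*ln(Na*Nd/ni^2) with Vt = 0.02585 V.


Step 1: Compute Na*Nd/ni^2 = 2.33e+16 * 4.23e+14 / (1.5e10)^2 = 4.3804e+10
Step 2: ln(4.3804e+10) = 24.5030
Step 3: Vbi = 0.02585 * 24.5030 = 0.633 V

0.633


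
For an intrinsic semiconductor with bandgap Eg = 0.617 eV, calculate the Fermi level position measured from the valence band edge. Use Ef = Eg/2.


Step 1: For an intrinsic semiconductor, the Fermi level sits at midgap.
Step 2: Ef = Eg / 2 = 0.617 / 2 = 0.3085 eV

0.3085


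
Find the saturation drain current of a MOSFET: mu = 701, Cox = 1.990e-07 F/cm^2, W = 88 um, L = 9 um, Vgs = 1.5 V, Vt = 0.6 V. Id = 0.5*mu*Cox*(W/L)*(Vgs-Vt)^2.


Step 1: Overdrive voltage Vov = Vgs - Vt = 1.5 - 0.6 = 0.9 V
Step 2: W/L = 88/9 = 9.77778
Step 3: Id = 0.5 * 701 * 1.990e-07 * 9.77778 * 0.9^2
Step 4: Id = 5.52e-04 A

5.52e-04


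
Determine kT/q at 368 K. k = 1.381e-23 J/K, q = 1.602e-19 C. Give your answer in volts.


Step 1: kT = 1.381e-23 * 368 = 5.08208e-21 J
Step 2: Vt = kT/q = 5.08208e-21 / 1.602e-19
Step 3: Vt = 0.03172 V

0.03172


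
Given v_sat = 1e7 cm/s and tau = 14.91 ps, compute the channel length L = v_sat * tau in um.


Step 1: tau in seconds = 14.91 ps * 1e-12 = 1.4910e-11 s
Step 2: L = v_sat * tau = 1e7 * 1.4910e-11 = 1.4910e-04 cm
Step 3: L in um = 1.4910e-04 * 1e4 = 1.491 um

1.491


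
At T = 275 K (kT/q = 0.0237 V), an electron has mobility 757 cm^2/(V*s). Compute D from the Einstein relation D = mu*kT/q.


Step 1: D = mu * (kT/q)
Step 2: D = 757 * 0.0237
Step 3: D = 17.94 cm^2/s

17.94


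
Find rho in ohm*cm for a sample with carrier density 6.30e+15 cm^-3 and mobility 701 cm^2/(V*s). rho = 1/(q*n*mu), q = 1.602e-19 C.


Step 1: sigma = q * n * mu = 1.602e-19 * 6.30e+15 * 701 = 7.07491e-01 S/cm
Step 2: rho = 1 / sigma = 1 / 7.07491e-01 = 1.413 ohm*cm

1.413


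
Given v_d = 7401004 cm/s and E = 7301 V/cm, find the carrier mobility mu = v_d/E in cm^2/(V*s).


Step 1: mu = v_d / E
Step 2: mu = 7401004 / 7301
Step 3: mu = 1013.7 cm^2/(V*s)

1013.7


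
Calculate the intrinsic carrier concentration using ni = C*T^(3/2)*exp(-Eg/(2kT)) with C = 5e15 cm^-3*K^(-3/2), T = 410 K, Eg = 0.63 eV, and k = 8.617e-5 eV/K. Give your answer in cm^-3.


Step 1: Compute kT = 8.617e-5 * 410 = 0.0353297 eV
Step 2: Exponent = -Eg/(2kT) = -0.63/(2*0.0353297) = -8.91601
Step 3: T^(3/2) = 410^1.5 = 8301.87
Step 4: ni = 5e15 * 8301.87 * exp(-8.91601) = 5.57e+15 cm^-3

5.57e+15


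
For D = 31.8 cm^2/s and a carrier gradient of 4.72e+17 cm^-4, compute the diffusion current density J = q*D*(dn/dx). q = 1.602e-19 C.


Step 1: J = q * D * (dn/dx)
Step 2: J = 1.602e-19 * 31.8 * 4.72e+17
Step 3: J = 2.40e+00 A/cm^2

2.40e+00


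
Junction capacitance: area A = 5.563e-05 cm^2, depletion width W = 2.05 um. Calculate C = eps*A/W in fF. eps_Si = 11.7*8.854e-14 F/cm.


Step 1: eps_Si = 11.7 * 8.854e-14 = 1.035918e-12 F/cm
Step 2: W in cm = 2.05 * 1e-4 = 2.05e-04 cm
Step 3: C = 1.035918e-12 * 5.563e-05 / 2.05e-04 = 2.811128e-13 F
Step 4: C = 281.11 fF

281.11


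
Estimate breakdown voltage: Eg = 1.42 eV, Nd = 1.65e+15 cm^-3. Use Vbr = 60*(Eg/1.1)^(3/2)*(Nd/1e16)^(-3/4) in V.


Step 1: Eg/1.1 = 1.42/1.1 = 1.290909
Step 2: (Eg/1.1)^1.5 = 1.290909^1.5 = 1.466707
Step 3: (Nd/1e16)^(-0.75) = (0.165)^(-0.75) = 3.862665
Step 4: Vbr = 60 * 1.466707 * 3.862665 = 339.9 V

339.9


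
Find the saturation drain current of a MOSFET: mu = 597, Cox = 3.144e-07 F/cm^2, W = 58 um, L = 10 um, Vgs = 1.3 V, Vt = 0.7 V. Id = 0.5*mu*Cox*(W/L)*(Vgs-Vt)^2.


Step 1: Overdrive voltage Vov = Vgs - Vt = 1.3 - 0.7 = 0.6 V
Step 2: W/L = 58/10 = 5.8
Step 3: Id = 0.5 * 597 * 3.144e-07 * 5.8 * 0.6^2
Step 4: Id = 1.96e-04 A

1.96e-04


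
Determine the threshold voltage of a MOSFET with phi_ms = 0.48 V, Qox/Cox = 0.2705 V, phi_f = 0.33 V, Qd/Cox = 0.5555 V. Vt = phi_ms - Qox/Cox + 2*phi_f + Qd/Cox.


Step 1: Vt = phi_ms - Qox/Cox + 2*phi_f + Qd/Cox
Step 2: Vt = 0.48 - 0.2705 + 2*0.33 + 0.5555
Step 3: Vt = 0.48 - 0.2705 + 0.66 + 0.5555
Step 4: Vt = 1.425 V

1.425


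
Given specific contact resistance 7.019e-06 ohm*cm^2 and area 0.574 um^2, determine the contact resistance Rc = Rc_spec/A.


Step 1: Convert area to cm^2: 0.574 um^2 = 5.7400e-09 cm^2
Step 2: Rc = Rc_spec / A = 7.019e-06 / 5.7400e-09
Step 3: Rc = 1.22e+03 ohms

1.22e+03


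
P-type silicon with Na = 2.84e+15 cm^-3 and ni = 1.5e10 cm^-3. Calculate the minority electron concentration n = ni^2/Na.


Step 1: Majority hole concentration p ≈ Na = 2.84e+15 cm^-3
Step 2: n = ni^2 / Na = (1.5e10)^2 / 2.84e+15
Step 3: n = 7.92e+04 cm^-3

7.92e+04


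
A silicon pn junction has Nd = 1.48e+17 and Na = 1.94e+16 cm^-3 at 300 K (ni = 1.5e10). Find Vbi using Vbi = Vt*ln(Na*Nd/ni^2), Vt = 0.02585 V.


Step 1: Compute Na*Nd/ni^2 = 1.94e+16 * 1.48e+17 / (1.5e10)^2 = 1.2761e+13
Step 2: ln(1.2761e+13) = 30.1774
Step 3: Vbi = 0.02585 * 30.1774 = 0.78 V

0.78


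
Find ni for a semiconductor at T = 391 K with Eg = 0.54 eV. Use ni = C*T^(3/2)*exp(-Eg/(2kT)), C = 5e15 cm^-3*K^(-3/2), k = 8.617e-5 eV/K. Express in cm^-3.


Step 1: Compute kT = 8.617e-5 * 391 = 0.03369247 eV
Step 2: Exponent = -Eg/(2kT) = -0.54/(2*0.03369247) = -8.01366
Step 3: T^(3/2) = 391^1.5 = 7731.52
Step 4: ni = 5e15 * 7731.52 * exp(-8.01366) = 1.28e+16 cm^-3

1.28e+16


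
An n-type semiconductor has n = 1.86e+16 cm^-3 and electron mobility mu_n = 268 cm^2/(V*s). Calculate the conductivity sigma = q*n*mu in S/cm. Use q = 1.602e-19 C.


Step 1: sigma = q * n * mu
Step 2: sigma = 1.602e-19 * 1.86e+16 * 268
Step 3: sigma = 7.986e-01 S/cm

7.986e-01


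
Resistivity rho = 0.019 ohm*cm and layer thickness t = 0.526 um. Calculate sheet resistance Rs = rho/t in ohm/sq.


Step 1: Convert thickness to cm: t = 0.526 um = 5.2600e-05 cm
Step 2: Rs = rho / t = 0.019 / 5.2600e-05
Step 3: Rs = 361.2 ohm/sq

361.2


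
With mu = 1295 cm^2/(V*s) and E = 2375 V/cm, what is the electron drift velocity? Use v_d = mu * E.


Step 1: v_d = mu * E
Step 2: v_d = 1295 * 2375 = 3075625
Step 3: v_d = 3.08e+06 cm/s

3.08e+06


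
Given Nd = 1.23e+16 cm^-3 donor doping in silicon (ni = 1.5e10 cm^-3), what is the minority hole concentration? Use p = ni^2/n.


Step 1: Since Nd >> ni, n ≈ Nd = 1.23e+16 cm^-3
Step 2: p = ni^2 / n = (1.5e10)^2 / 1.23e+16
Step 3: p = 2.25e20 / 1.23e+16 = 1.83e+04 cm^-3

1.83e+04


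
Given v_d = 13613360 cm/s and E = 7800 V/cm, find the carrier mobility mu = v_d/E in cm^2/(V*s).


Step 1: mu = v_d / E
Step 2: mu = 13613360 / 7800
Step 3: mu = 1745.3 cm^2/(V*s)

1745.3


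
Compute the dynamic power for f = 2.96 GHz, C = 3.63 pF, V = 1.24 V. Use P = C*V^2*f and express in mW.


Step 1: V^2 = 1.24^2 = 1.5376 V^2
Step 2: P = C*V^2*f = 3.63e-12 F * 1.5376 * 2.96e9 Hz
Step 3: P = 1.652120448e-02 W
Step 4: P = 16.521 mW

16.521


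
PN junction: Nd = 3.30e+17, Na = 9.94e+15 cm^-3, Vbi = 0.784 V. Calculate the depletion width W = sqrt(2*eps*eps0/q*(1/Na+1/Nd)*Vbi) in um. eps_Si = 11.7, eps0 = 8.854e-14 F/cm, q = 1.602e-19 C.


Step 1: 1/Na + 1/Nd = 1/9.94e+15 + 1/3.30e+17 = 1.03634e-16
Step 2: 2*eps*eps0/q = 2*11.7*8.854e-14/1.602e-19 = 1.293281e+07
Step 3: W^2 = 1.293281e+07 * 1.03634e-16 * 0.784 = 1.05078e-09
Step 4: W = sqrt(1.05078e-09) = 3.242e-05 cm = 0.3242 um

0.3242


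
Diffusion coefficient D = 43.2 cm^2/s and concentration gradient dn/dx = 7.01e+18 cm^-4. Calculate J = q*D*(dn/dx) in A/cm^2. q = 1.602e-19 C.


Step 1: J = q * D * (dn/dx)
Step 2: J = 1.602e-19 * 43.2 * 7.01e+18
Step 3: J = 4.85e+01 A/cm^2

4.85e+01


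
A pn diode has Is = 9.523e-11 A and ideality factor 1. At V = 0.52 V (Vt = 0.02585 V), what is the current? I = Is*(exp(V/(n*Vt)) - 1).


Step 1: V/(n*Vt) = 0.52/(1*0.02585) = 20.1161
Step 2: exp(20.1161) = 5.4489e+08
Step 3: I = 9.523e-11 * (5.4489e+08 - 1) = 5.19e-02 A

5.19e-02


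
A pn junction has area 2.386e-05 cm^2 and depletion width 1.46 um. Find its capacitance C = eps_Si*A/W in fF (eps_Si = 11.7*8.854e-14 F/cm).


Step 1: eps_Si = 11.7 * 8.854e-14 = 1.035918e-12 F/cm
Step 2: W in cm = 1.46 * 1e-4 = 1.46e-04 cm
Step 3: C = 1.035918e-12 * 2.386e-05 / 1.46e-04 = 1.692945e-13 F
Step 4: C = 169.29 fF

169.29


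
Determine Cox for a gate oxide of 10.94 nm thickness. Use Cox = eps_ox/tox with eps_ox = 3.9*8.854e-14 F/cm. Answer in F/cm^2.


Step 1: eps_ox = 3.9 * 8.854e-14 = 3.45306e-13 F/cm
Step 2: tox in cm = 10.94 nm * 1e-7 = 1.0940e-06 cm
Step 3: Cox = 3.45306e-13 / 1.0940e-06 = 3.16e-07 F/cm^2

3.16e-07


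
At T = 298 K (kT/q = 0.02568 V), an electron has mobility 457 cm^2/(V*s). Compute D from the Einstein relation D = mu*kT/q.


Step 1: D = mu * (kT/q)
Step 2: D = 457 * 0.02568
Step 3: D = 11.74 cm^2/s

11.74


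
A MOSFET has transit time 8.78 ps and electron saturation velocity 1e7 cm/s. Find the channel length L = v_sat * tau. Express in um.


Step 1: tau in seconds = 8.78 ps * 1e-12 = 8.7800e-12 s
Step 2: L = v_sat * tau = 1e7 * 8.7800e-12 = 8.7800e-05 cm
Step 3: L in um = 8.7800e-05 * 1e4 = 0.878 um

0.878


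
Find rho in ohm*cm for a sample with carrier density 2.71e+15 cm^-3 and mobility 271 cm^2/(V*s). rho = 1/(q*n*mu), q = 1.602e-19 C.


Step 1: sigma = q * n * mu = 1.602e-19 * 2.71e+15 * 271 = 1.17652e-01 S/cm
Step 2: rho = 1 / sigma = 1 / 1.17652e-01 = 8.5 ohm*cm

8.5


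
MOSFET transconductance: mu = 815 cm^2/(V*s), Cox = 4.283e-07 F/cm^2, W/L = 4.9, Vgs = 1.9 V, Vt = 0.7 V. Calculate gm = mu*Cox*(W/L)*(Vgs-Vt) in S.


Step 1: Vov = Vgs - Vt = 1.9 - 0.7 = 1.2 V
Step 2: gm = mu * Cox * (W/L) * Vov
Step 3: gm = 815 * 4.283e-07 * 4.9 * 1.2 = 2.05e-03 S

2.05e-03


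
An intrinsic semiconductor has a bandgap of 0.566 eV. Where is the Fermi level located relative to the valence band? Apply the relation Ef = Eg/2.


Step 1: For an intrinsic semiconductor, the Fermi level sits at midgap.
Step 2: Ef = Eg / 2 = 0.566 / 2 = 0.283 eV

0.283


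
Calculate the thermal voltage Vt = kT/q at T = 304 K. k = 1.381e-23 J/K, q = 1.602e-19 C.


Step 1: kT = 1.381e-23 * 304 = 4.19824e-21 J
Step 2: Vt = kT/q = 4.19824e-21 / 1.602e-19
Step 3: Vt = 0.02621 V

0.02621


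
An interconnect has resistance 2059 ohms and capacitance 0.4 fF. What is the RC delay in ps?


Step 1: tau = R * C
Step 2: tau = 2059 * 0.4 fF = 2059 * 4.0e-16 F
Step 3: tau = 8.236e-13 s = 0.8236 ps

0.8236


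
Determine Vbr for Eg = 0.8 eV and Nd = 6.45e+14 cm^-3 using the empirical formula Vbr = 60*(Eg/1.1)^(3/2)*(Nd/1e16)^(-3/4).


Step 1: Eg/1.1 = 0.8/1.1 = 0.727273
Step 2: (Eg/1.1)^1.5 = 0.727273^1.5 = 0.620221
Step 3: (Nd/1e16)^(-0.75) = (0.0645)^(-0.75) = 7.813223
Step 4: Vbr = 60 * 0.620221 * 7.813223 = 290.8 V

290.8


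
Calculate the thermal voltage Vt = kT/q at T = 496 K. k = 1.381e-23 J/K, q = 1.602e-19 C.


Step 1: kT = 1.381e-23 * 496 = 6.84976e-21 J
Step 2: Vt = kT/q = 6.84976e-21 / 1.602e-19
Step 3: Vt = 0.04276 V

0.04276


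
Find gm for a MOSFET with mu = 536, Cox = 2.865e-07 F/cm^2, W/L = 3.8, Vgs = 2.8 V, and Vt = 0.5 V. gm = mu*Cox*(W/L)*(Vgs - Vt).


Step 1: Vov = Vgs - Vt = 2.8 - 0.5 = 2.3 V
Step 2: gm = mu * Cox * (W/L) * Vov
Step 3: gm = 536 * 2.865e-07 * 3.8 * 2.3 = 1.34e-03 S

1.34e-03


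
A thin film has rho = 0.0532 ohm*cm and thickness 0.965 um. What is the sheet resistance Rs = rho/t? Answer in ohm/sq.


Step 1: Convert thickness to cm: t = 0.965 um = 9.6500e-05 cm
Step 2: Rs = rho / t = 0.0532 / 9.6500e-05
Step 3: Rs = 551.3 ohm/sq

551.3


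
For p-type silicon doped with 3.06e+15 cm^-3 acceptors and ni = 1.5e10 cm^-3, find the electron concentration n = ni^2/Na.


Step 1: Majority hole concentration p ≈ Na = 3.06e+15 cm^-3
Step 2: n = ni^2 / Na = (1.5e10)^2 / 3.06e+15
Step 3: n = 7.35e+04 cm^-3

7.35e+04


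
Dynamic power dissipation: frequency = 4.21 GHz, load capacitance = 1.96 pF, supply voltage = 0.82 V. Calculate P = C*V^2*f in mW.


Step 1: V^2 = 0.82^2 = 0.6724 V^2
Step 2: P = C*V^2*f = 1.96e-12 F * 0.6724 * 4.21e9 Hz
Step 3: P = 5.54837584e-03 W
Step 4: P = 5.548 mW

5.548


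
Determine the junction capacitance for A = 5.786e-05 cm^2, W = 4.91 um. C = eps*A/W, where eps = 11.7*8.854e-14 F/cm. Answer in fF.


Step 1: eps_Si = 11.7 * 8.854e-14 = 1.035918e-12 F/cm
Step 2: W in cm = 4.91 * 1e-4 = 4.91e-04 cm
Step 3: C = 1.035918e-12 * 5.786e-05 / 4.91e-04 = 1.220738e-13 F
Step 4: C = 122.07 fF

122.07


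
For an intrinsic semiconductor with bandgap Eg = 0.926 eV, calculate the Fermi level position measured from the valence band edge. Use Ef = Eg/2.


Step 1: For an intrinsic semiconductor, the Fermi level sits at midgap.
Step 2: Ef = Eg / 2 = 0.926 / 2 = 0.463 eV

0.463


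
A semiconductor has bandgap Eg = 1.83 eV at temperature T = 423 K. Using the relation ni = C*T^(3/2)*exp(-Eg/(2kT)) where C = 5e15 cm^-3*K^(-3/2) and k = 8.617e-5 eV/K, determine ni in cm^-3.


Step 1: Compute kT = 8.617e-5 * 423 = 0.03644991 eV
Step 2: Exponent = -Eg/(2kT) = -1.83/(2*0.03644991) = -25.10294
Step 3: T^(3/2) = 423^1.5 = 8699.83
Step 4: ni = 5e15 * 8699.83 * exp(-25.10294) = 5.45e+08 cm^-3

5.45e+08


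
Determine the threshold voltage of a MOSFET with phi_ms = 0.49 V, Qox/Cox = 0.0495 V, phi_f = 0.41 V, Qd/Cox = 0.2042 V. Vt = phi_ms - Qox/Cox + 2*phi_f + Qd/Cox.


Step 1: Vt = phi_ms - Qox/Cox + 2*phi_f + Qd/Cox
Step 2: Vt = 0.49 - 0.0495 + 2*0.41 + 0.2042
Step 3: Vt = 0.49 - 0.0495 + 0.82 + 0.2042
Step 4: Vt = 1.4647 V

1.4647


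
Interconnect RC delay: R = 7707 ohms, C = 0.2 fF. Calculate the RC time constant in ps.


Step 1: tau = R * C
Step 2: tau = 7707 * 0.2 fF = 7707 * 2.0e-16 F
Step 3: tau = 1.5414e-12 s = 1.5414 ps

1.5414


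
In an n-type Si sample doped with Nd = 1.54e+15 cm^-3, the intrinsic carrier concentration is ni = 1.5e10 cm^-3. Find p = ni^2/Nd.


Step 1: Since Nd >> ni, n ≈ Nd = 1.54e+15 cm^-3
Step 2: p = ni^2 / n = (1.5e10)^2 / 1.54e+15
Step 3: p = 2.25e20 / 1.54e+15 = 1.46e+05 cm^-3

1.46e+05


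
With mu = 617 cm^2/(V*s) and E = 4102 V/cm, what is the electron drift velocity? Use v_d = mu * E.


Step 1: v_d = mu * E
Step 2: v_d = 617 * 4102 = 2530934
Step 3: v_d = 2.53e+06 cm/s

2.53e+06


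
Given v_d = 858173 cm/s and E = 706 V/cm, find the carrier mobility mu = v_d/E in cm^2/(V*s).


Step 1: mu = v_d / E
Step 2: mu = 858173 / 706
Step 3: mu = 1215.54 cm^2/(V*s)

1215.54


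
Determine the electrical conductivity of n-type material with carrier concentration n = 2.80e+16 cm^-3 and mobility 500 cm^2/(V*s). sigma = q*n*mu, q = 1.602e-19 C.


Step 1: sigma = q * n * mu
Step 2: sigma = 1.602e-19 * 2.80e+16 * 500
Step 3: sigma = 2.243e+00 S/cm

2.243e+00


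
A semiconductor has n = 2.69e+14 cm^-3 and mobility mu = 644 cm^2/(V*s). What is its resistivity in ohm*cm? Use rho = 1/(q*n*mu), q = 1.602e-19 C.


Step 1: sigma = q * n * mu = 1.602e-19 * 2.69e+14 * 644 = 2.77524e-02 S/cm
Step 2: rho = 1 / sigma = 1 / 2.77524e-02 = 36.03 ohm*cm

36.03


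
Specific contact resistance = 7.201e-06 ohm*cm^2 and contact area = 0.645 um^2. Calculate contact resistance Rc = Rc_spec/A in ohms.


Step 1: Convert area to cm^2: 0.645 um^2 = 6.4500e-09 cm^2
Step 2: Rc = Rc_spec / A = 7.201e-06 / 6.4500e-09
Step 3: Rc = 1.12e+03 ohms

1.12e+03


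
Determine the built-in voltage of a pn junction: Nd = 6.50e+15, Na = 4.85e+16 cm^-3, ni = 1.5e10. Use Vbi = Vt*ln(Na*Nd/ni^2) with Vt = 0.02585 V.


Step 1: Compute Na*Nd/ni^2 = 4.85e+16 * 6.50e+15 / (1.5e10)^2 = 1.4011e+12
Step 2: ln(1.4011e+12) = 27.9683
Step 3: Vbi = 0.02585 * 27.9683 = 0.723 V

0.723


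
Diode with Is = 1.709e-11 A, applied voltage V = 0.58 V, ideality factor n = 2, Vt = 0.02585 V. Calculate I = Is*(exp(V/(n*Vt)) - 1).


Step 1: V/(n*Vt) = 0.58/(2*0.02585) = 11.2186
Step 2: exp(11.2186) = 7.4503e+04
Step 3: I = 1.709e-11 * (7.4503e+04 - 1) = 1.27e-06 A

1.27e-06


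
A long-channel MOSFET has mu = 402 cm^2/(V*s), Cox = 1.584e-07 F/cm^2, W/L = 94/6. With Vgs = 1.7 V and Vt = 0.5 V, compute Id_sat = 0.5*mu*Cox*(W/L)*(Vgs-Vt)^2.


Step 1: Overdrive voltage Vov = Vgs - Vt = 1.7 - 0.5 = 1.2 V
Step 2: W/L = 94/6 = 15.6667
Step 3: Id = 0.5 * 402 * 1.584e-07 * 15.6667 * 1.2^2
Step 4: Id = 7.18e-04 A

7.18e-04


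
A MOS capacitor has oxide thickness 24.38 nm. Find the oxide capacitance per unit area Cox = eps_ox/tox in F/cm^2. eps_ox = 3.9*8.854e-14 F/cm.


Step 1: eps_ox = 3.9 * 8.854e-14 = 3.45306e-13 F/cm
Step 2: tox in cm = 24.38 nm * 1e-7 = 2.4380e-06 cm
Step 3: Cox = 3.45306e-13 / 2.4380e-06 = 1.42e-07 F/cm^2

1.42e-07


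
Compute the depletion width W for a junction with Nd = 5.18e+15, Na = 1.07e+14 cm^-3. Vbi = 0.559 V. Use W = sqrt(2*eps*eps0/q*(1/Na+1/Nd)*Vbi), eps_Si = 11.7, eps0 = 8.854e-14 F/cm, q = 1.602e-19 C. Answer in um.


Step 1: 1/Na + 1/Nd = 1/1.07e+14 + 1/5.18e+15 = 9.53884e-15
Step 2: 2*eps*eps0/q = 2*11.7*8.854e-14/1.602e-19 = 1.293281e+07
Step 3: W^2 = 1.293281e+07 * 9.53884e-15 * 0.559 = 6.89605e-08
Step 4: W = sqrt(6.89605e-08) = 2.626e-04 cm = 2.626 um

2.626


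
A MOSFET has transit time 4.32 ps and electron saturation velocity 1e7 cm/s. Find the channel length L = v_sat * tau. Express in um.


Step 1: tau in seconds = 4.32 ps * 1e-12 = 4.3200e-12 s
Step 2: L = v_sat * tau = 1e7 * 4.3200e-12 = 4.3200e-05 cm
Step 3: L in um = 4.3200e-05 * 1e4 = 0.432 um

0.432


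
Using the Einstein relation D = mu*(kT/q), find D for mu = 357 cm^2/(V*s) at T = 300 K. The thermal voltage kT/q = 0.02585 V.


Step 1: D = mu * (kT/q)
Step 2: D = 357 * 0.02585
Step 3: D = 9.23 cm^2/s

9.23


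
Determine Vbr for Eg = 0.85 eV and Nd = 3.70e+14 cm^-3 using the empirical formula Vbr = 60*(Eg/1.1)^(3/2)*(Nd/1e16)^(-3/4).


Step 1: Eg/1.1 = 0.85/1.1 = 0.772727
Step 2: (Eg/1.1)^1.5 = 0.772727^1.5 = 0.679265
Step 3: (Nd/1e16)^(-0.75) = (0.037)^(-0.75) = 11.853557
Step 4: Vbr = 60 * 0.679265 * 11.853557 = 483.1 V

483.1


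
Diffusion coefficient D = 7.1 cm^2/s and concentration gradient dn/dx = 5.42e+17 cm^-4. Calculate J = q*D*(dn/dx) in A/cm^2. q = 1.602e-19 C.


Step 1: J = q * D * (dn/dx)
Step 2: J = 1.602e-19 * 7.1 * 5.42e+17
Step 3: J = 6.16e-01 A/cm^2

6.16e-01


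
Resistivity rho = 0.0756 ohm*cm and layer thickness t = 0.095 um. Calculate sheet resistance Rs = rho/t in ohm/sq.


Step 1: Convert thickness to cm: t = 0.095 um = 9.5000e-06 cm
Step 2: Rs = rho / t = 0.0756 / 9.5000e-06
Step 3: Rs = 7957.9 ohm/sq

7957.9


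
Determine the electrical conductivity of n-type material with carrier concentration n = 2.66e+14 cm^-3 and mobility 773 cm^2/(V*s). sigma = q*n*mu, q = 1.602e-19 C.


Step 1: sigma = q * n * mu
Step 2: sigma = 1.602e-19 * 2.66e+14 * 773
Step 3: sigma = 3.294e-02 S/cm

3.294e-02


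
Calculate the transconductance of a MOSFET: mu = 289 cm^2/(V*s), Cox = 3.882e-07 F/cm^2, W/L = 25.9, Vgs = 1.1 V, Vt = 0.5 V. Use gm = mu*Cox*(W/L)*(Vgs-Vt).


Step 1: Vov = Vgs - Vt = 1.1 - 0.5 = 0.6 V
Step 2: gm = mu * Cox * (W/L) * Vov
Step 3: gm = 289 * 3.882e-07 * 25.9 * 0.6 = 1.74e-03 S

1.74e-03


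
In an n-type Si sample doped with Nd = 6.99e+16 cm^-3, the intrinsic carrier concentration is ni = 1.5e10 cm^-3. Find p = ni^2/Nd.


Step 1: Since Nd >> ni, n ≈ Nd = 6.99e+16 cm^-3
Step 2: p = ni^2 / n = (1.5e10)^2 / 6.99e+16
Step 3: p = 2.25e20 / 6.99e+16 = 3.22e+03 cm^-3

3.22e+03


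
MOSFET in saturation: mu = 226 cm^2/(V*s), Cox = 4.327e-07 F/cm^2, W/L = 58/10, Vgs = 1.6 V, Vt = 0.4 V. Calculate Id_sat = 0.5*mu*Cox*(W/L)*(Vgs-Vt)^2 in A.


Step 1: Overdrive voltage Vov = Vgs - Vt = 1.6 - 0.4 = 1.2 V
Step 2: W/L = 58/10 = 5.8
Step 3: Id = 0.5 * 226 * 4.327e-07 * 5.8 * 1.2^2
Step 4: Id = 4.08e-04 A

4.08e-04


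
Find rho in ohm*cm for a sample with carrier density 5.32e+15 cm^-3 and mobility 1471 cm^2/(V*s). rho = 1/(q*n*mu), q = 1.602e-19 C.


Step 1: sigma = q * n * mu = 1.602e-19 * 5.32e+15 * 1471 = 1.25368e+00 S/cm
Step 2: rho = 1 / sigma = 1 / 1.25368e+00 = 0.7977 ohm*cm

0.7977


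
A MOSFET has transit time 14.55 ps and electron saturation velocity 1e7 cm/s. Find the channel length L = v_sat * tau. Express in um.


Step 1: tau in seconds = 14.55 ps * 1e-12 = 1.4550e-11 s
Step 2: L = v_sat * tau = 1e7 * 1.4550e-11 = 1.4550e-04 cm
Step 3: L in um = 1.4550e-04 * 1e4 = 1.455 um

1.455


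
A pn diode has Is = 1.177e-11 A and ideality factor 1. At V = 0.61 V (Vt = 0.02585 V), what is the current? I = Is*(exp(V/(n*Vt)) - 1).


Step 1: V/(n*Vt) = 0.61/(1*0.02585) = 23.5977
Step 2: exp(23.5977) = 1.7715e+10
Step 3: I = 1.177e-11 * (1.7715e+10 - 1) = 2.09e-01 A

2.09e-01


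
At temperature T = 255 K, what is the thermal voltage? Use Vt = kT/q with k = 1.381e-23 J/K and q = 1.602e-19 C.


Step 1: kT = 1.381e-23 * 255 = 3.52155e-21 J
Step 2: Vt = kT/q = 3.52155e-21 / 1.602e-19
Step 3: Vt = 0.02198 V

0.02198


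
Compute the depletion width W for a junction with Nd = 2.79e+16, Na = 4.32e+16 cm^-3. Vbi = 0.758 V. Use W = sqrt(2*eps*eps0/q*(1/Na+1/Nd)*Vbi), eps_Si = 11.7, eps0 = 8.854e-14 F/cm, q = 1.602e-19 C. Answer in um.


Step 1: 1/Na + 1/Nd = 1/4.32e+16 + 1/2.79e+16 = 5.89904e-17
Step 2: 2*eps*eps0/q = 2*11.7*8.854e-14/1.602e-19 = 1.293281e+07
Step 3: W^2 = 1.293281e+07 * 5.89904e-17 * 0.758 = 5.78287e-10
Step 4: W = sqrt(5.78287e-10) = 2.405e-05 cm = 0.2405 um

0.2405


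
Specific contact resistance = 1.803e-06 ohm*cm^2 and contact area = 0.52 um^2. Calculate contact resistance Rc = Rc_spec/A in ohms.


Step 1: Convert area to cm^2: 0.52 um^2 = 5.2000e-09 cm^2
Step 2: Rc = Rc_spec / A = 1.803e-06 / 5.2000e-09
Step 3: Rc = 3.47e+02 ohms

3.47e+02


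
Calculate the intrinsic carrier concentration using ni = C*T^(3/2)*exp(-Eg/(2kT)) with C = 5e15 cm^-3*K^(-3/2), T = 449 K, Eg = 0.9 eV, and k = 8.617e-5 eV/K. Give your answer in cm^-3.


Step 1: Compute kT = 8.617e-5 * 449 = 0.03869033 eV
Step 2: Exponent = -Eg/(2kT) = -0.9/(2*0.03869033) = -11.63081
Step 3: T^(3/2) = 449^1.5 = 9514.14
Step 4: ni = 5e15 * 9514.14 * exp(-11.63081) = 4.23e+14 cm^-3

4.23e+14


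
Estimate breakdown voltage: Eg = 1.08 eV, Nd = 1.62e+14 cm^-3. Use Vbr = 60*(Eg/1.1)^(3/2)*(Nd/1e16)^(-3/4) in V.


Step 1: Eg/1.1 = 1.08/1.1 = 0.981818
Step 2: (Eg/1.1)^1.5 = 0.981818^1.5 = 0.972851
Step 3: (Nd/1e16)^(-0.75) = (0.0162)^(-0.75) = 22.022354
Step 4: Vbr = 60 * 0.972851 * 22.022354 = 1285.5 V

1285.5


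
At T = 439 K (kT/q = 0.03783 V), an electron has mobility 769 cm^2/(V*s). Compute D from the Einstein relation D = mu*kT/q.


Step 1: D = mu * (kT/q)
Step 2: D = 769 * 0.03783
Step 3: D = 29.09 cm^2/s

29.09


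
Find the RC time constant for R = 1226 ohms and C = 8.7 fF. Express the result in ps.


Step 1: tau = R * C
Step 2: tau = 1226 * 8.7 fF = 1226 * 8.7e-15 F
Step 3: tau = 1.06662e-11 s = 10.6662 ps

10.6662


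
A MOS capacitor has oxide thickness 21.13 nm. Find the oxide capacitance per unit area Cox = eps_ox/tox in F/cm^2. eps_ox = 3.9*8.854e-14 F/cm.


Step 1: eps_ox = 3.9 * 8.854e-14 = 3.45306e-13 F/cm
Step 2: tox in cm = 21.13 nm * 1e-7 = 2.1130e-06 cm
Step 3: Cox = 3.45306e-13 / 2.1130e-06 = 1.63e-07 F/cm^2

1.63e-07


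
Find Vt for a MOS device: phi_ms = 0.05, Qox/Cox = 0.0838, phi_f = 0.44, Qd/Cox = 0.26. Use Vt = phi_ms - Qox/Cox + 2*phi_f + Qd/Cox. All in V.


Step 1: Vt = phi_ms - Qox/Cox + 2*phi_f + Qd/Cox
Step 2: Vt = 0.05 - 0.0838 + 2*0.44 + 0.26
Step 3: Vt = 0.05 - 0.0838 + 0.88 + 0.26
Step 4: Vt = 1.1062 V

1.1062


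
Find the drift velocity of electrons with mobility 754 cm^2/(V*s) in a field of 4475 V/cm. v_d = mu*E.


Step 1: v_d = mu * E
Step 2: v_d = 754 * 4475 = 3374150
Step 3: v_d = 3.37e+06 cm/s

3.37e+06


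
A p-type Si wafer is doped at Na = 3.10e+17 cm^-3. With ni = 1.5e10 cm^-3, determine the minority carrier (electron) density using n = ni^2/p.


Step 1: Majority hole concentration p ≈ Na = 3.10e+17 cm^-3
Step 2: n = ni^2 / Na = (1.5e10)^2 / 3.10e+17
Step 3: n = 7.26e+02 cm^-3

7.26e+02


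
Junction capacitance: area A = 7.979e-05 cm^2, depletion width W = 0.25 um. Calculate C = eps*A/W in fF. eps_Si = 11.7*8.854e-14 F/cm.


Step 1: eps_Si = 11.7 * 8.854e-14 = 1.035918e-12 F/cm
Step 2: W in cm = 0.25 * 1e-4 = 2.50e-05 cm
Step 3: C = 1.035918e-12 * 7.979e-05 / 2.50e-05 = 3.306236e-12 F
Step 4: C = 3306.24 fF

3306.24


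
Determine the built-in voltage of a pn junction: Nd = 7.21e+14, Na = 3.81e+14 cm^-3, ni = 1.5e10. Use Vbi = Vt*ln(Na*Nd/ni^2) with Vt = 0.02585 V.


Step 1: Compute Na*Nd/ni^2 = 3.81e+14 * 7.21e+14 / (1.5e10)^2 = 1.2209e+09
Step 2: ln(1.2209e+09) = 20.9229
Step 3: Vbi = 0.02585 * 20.9229 = 0.541 V

0.541


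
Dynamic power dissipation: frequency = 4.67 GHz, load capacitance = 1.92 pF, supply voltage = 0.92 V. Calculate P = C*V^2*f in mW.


Step 1: V^2 = 0.92^2 = 0.8464 V^2
Step 2: P = C*V^2*f = 1.92e-12 F * 0.8464 * 4.67e9 Hz
Step 3: P = 7.58916096e-03 W
Step 4: P = 7.589 mW

7.589


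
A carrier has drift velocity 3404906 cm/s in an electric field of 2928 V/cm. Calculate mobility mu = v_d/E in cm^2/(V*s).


Step 1: mu = v_d / E
Step 2: mu = 3404906 / 2928
Step 3: mu = 1162.88 cm^2/(V*s)

1162.88


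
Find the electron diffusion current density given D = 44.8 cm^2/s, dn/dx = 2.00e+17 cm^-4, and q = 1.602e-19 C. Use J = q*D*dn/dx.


Step 1: J = q * D * (dn/dx)
Step 2: J = 1.602e-19 * 44.8 * 2.00e+17
Step 3: J = 1.44e+00 A/cm^2

1.44e+00


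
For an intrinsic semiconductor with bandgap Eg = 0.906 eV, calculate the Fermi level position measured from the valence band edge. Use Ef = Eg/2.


Step 1: For an intrinsic semiconductor, the Fermi level sits at midgap.
Step 2: Ef = Eg / 2 = 0.906 / 2 = 0.453 eV

0.453


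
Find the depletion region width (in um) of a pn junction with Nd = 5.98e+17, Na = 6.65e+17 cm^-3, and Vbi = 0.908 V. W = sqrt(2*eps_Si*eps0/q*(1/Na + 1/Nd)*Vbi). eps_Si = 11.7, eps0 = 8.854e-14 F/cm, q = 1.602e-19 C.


Step 1: 1/Na + 1/Nd = 1/6.65e+17 + 1/5.98e+17 = 3.17600e-18
Step 2: 2*eps*eps0/q = 2*11.7*8.854e-14/1.602e-19 = 1.293281e+07
Step 3: W^2 = 1.293281e+07 * 3.17600e-18 * 0.908 = 3.72957e-11
Step 4: W = sqrt(3.72957e-11) = 6.107e-06 cm = 0.06107 um

0.06107


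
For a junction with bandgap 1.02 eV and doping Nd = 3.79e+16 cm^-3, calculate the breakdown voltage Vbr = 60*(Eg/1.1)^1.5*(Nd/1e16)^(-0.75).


Step 1: Eg/1.1 = 1.02/1.1 = 0.927273
Step 2: (Eg/1.1)^1.5 = 0.927273^1.5 = 0.892918
Step 3: (Nd/1e16)^(-0.75) = (3.79)^(-0.75) = 0.368146
Step 4: Vbr = 60 * 0.892918 * 0.368146 = 19.7 V

19.7


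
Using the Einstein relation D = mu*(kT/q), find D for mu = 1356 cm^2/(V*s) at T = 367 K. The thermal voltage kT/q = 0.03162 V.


Step 1: D = mu * (kT/q)
Step 2: D = 1356 * 0.03162
Step 3: D = 42.88 cm^2/s

42.88


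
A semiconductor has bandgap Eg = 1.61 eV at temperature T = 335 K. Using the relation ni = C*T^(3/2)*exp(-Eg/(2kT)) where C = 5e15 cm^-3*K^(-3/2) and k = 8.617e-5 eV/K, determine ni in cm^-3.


Step 1: Compute kT = 8.617e-5 * 335 = 0.02886695 eV
Step 2: Exponent = -Eg/(2kT) = -1.61/(2*0.02886695) = -27.88656
Step 3: T^(3/2) = 335^1.5 = 6131.51
Step 4: ni = 5e15 * 6131.51 * exp(-27.88656) = 2.37e+07 cm^-3

2.37e+07


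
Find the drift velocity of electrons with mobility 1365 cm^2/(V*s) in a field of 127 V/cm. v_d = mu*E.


Step 1: v_d = mu * E
Step 2: v_d = 1365 * 127 = 173355
Step 3: v_d = 1.73e+05 cm/s

1.73e+05


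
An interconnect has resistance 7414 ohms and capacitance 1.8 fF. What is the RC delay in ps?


Step 1: tau = R * C
Step 2: tau = 7414 * 1.8 fF = 7414 * 1.8e-15 F
Step 3: tau = 1.33452e-11 s = 13.3452 ps

13.3452


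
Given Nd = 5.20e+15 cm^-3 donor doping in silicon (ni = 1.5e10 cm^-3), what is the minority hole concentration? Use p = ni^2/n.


Step 1: Since Nd >> ni, n ≈ Nd = 5.20e+15 cm^-3
Step 2: p = ni^2 / n = (1.5e10)^2 / 5.20e+15
Step 3: p = 2.25e20 / 5.20e+15 = 4.33e+04 cm^-3

4.33e+04


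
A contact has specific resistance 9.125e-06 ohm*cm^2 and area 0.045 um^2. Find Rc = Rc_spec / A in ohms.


Step 1: Convert area to cm^2: 0.045 um^2 = 4.5000e-10 cm^2
Step 2: Rc = Rc_spec / A = 9.125e-06 / 4.5000e-10
Step 3: Rc = 2.03e+04 ohms

2.03e+04


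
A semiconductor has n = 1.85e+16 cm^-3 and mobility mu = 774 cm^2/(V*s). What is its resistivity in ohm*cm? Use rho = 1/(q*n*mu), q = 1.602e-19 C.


Step 1: sigma = q * n * mu = 1.602e-19 * 1.85e+16 * 774 = 2.29390e+00 S/cm
Step 2: rho = 1 / sigma = 1 / 2.29390e+00 = 0.4359 ohm*cm

0.4359


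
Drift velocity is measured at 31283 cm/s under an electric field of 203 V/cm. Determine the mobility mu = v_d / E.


Step 1: mu = v_d / E
Step 2: mu = 31283 / 203
Step 3: mu = 154.1 cm^2/(V*s)

154.1


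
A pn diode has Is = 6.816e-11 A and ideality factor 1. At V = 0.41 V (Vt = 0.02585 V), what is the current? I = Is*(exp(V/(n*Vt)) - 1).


Step 1: V/(n*Vt) = 0.41/(1*0.02585) = 15.8607
Step 2: exp(15.8607) = 7.7306e+06
Step 3: I = 6.816e-11 * (7.7306e+06 - 1) = 5.27e-04 A

5.27e-04


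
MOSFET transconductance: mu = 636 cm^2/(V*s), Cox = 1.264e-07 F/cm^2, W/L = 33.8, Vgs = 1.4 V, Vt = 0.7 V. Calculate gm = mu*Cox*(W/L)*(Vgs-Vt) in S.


Step 1: Vov = Vgs - Vt = 1.4 - 0.7 = 0.7 V
Step 2: gm = mu * Cox * (W/L) * Vov
Step 3: gm = 636 * 1.264e-07 * 33.8 * 0.7 = 1.90e-03 S

1.90e-03


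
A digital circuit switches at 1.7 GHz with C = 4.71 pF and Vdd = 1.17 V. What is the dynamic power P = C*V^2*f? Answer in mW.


Step 1: V^2 = 1.17^2 = 1.3689 V^2
Step 2: P = C*V^2*f = 4.71e-12 F * 1.3689 * 1.7e9 Hz
Step 3: P = 1.09607823e-02 W
Step 4: P = 10.961 mW

10.961


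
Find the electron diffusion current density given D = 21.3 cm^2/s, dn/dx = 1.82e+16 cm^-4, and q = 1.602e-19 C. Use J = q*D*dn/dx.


Step 1: J = q * D * (dn/dx)
Step 2: J = 1.602e-19 * 21.3 * 1.82e+16
Step 3: J = 6.21e-02 A/cm^2

6.21e-02


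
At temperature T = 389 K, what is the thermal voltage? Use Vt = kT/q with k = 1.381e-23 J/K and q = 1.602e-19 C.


Step 1: kT = 1.381e-23 * 389 = 5.37209e-21 J
Step 2: Vt = kT/q = 5.37209e-21 / 1.602e-19
Step 3: Vt = 0.03353 V

0.03353


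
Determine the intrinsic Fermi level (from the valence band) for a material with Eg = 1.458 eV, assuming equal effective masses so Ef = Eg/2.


Step 1: For an intrinsic semiconductor, the Fermi level sits at midgap.
Step 2: Ef = Eg / 2 = 1.458 / 2 = 0.729 eV

0.729


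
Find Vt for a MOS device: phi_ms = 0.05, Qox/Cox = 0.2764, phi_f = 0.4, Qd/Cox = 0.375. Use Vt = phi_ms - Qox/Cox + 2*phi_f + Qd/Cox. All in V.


Step 1: Vt = phi_ms - Qox/Cox + 2*phi_f + Qd/Cox
Step 2: Vt = 0.05 - 0.2764 + 2*0.4 + 0.375
Step 3: Vt = 0.05 - 0.2764 + 0.8 + 0.375
Step 4: Vt = 0.9486 V

0.9486


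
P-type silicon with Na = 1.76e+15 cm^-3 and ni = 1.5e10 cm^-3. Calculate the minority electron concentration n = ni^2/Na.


Step 1: Majority hole concentration p ≈ Na = 1.76e+15 cm^-3
Step 2: n = ni^2 / Na = (1.5e10)^2 / 1.76e+15
Step 3: n = 1.28e+05 cm^-3

1.28e+05


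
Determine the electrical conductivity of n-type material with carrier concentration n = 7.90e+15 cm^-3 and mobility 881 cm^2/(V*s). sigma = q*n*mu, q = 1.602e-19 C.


Step 1: sigma = q * n * mu
Step 2: sigma = 1.602e-19 * 7.90e+15 * 881
Step 3: sigma = 1.115e+00 S/cm

1.115e+00


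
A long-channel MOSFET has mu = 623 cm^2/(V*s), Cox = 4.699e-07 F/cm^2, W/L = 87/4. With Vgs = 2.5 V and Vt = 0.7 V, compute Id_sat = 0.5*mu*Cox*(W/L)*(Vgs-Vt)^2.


Step 1: Overdrive voltage Vov = Vgs - Vt = 2.5 - 0.7 = 1.8 V
Step 2: W/L = 87/4 = 21.75
Step 3: Id = 0.5 * 623 * 4.699e-07 * 21.75 * 1.8^2
Step 4: Id = 1.03e-02 A

1.03e-02


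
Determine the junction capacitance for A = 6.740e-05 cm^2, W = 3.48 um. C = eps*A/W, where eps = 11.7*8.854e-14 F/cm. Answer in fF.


Step 1: eps_Si = 11.7 * 8.854e-14 = 1.035918e-12 F/cm
Step 2: W in cm = 3.48 * 1e-4 = 3.48e-04 cm
Step 3: C = 1.035918e-12 * 6.740e-05 / 3.48e-04 = 2.006347e-13 F
Step 4: C = 200.63 fF

200.63


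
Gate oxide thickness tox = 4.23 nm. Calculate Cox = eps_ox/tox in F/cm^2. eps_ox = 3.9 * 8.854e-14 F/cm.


Step 1: eps_ox = 3.9 * 8.854e-14 = 3.45306e-13 F/cm
Step 2: tox in cm = 4.23 nm * 1e-7 = 4.2300e-07 cm
Step 3: Cox = 3.45306e-13 / 4.2300e-07 = 8.16e-07 F/cm^2

8.16e-07


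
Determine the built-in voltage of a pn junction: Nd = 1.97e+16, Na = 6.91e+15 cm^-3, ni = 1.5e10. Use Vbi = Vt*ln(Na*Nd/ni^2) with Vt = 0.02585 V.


Step 1: Compute Na*Nd/ni^2 = 6.91e+15 * 1.97e+16 / (1.5e10)^2 = 6.0501e+11
Step 2: ln(6.0501e+11) = 27.1285
Step 3: Vbi = 0.02585 * 27.1285 = 0.701 V

0.701


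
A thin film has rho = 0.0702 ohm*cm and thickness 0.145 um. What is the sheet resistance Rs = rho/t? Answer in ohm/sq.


Step 1: Convert thickness to cm: t = 0.145 um = 1.4500e-05 cm
Step 2: Rs = rho / t = 0.0702 / 1.4500e-05
Step 3: Rs = 4841.4 ohm/sq

4841.4


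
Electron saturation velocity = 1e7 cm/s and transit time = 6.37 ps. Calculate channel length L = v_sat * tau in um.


Step 1: tau in seconds = 6.37 ps * 1e-12 = 6.3700e-12 s
Step 2: L = v_sat * tau = 1e7 * 6.3700e-12 = 6.3700e-05 cm
Step 3: L in um = 6.3700e-05 * 1e4 = 0.637 um

0.637


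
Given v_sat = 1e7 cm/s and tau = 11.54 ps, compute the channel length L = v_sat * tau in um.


Step 1: tau in seconds = 11.54 ps * 1e-12 = 1.1540e-11 s
Step 2: L = v_sat * tau = 1e7 * 1.1540e-11 = 1.1540e-04 cm
Step 3: L in um = 1.1540e-04 * 1e4 = 1.154 um

1.154


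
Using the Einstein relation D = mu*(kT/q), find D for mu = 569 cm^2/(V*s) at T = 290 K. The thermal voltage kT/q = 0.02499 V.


Step 1: D = mu * (kT/q)
Step 2: D = 569 * 0.02499
Step 3: D = 14.22 cm^2/s

14.22


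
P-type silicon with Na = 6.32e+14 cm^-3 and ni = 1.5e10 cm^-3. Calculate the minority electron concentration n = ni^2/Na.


Step 1: Majority hole concentration p ≈ Na = 6.32e+14 cm^-3
Step 2: n = ni^2 / Na = (1.5e10)^2 / 6.32e+14
Step 3: n = 3.56e+05 cm^-3

3.56e+05


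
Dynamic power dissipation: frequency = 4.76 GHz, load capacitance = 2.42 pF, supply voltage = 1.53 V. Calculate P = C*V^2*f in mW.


Step 1: V^2 = 1.53^2 = 2.3409 V^2
Step 2: P = C*V^2*f = 2.42e-12 F * 2.3409 * 4.76e9 Hz
Step 3: P = 2.696529528e-02 W
Step 4: P = 26.965 mW

26.965


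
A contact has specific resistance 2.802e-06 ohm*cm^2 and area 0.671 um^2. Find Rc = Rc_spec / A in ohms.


Step 1: Convert area to cm^2: 0.671 um^2 = 6.7100e-09 cm^2
Step 2: Rc = Rc_spec / A = 2.802e-06 / 6.7100e-09
Step 3: Rc = 4.18e+02 ohms

4.18e+02


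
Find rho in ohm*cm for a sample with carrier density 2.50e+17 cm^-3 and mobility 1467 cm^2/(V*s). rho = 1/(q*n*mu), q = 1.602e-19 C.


Step 1: sigma = q * n * mu = 1.602e-19 * 2.50e+17 * 1467 = 5.87534e+01 S/cm
Step 2: rho = 1 / sigma = 1 / 5.87534e+01 = 0.01702 ohm*cm

0.01702


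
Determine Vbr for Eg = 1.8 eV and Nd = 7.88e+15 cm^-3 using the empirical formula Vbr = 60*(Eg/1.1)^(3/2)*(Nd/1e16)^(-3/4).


Step 1: Eg/1.1 = 1.8/1.1 = 1.636364
Step 2: (Eg/1.1)^1.5 = 1.636364^1.5 = 2.093244
Step 3: (Nd/1e16)^(-0.75) = (0.788)^(-0.75) = 1.195653
Step 4: Vbr = 60 * 2.093244 * 1.195653 = 150.2 V

150.2


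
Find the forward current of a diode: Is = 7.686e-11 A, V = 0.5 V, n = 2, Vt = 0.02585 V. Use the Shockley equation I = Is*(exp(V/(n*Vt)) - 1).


Step 1: V/(n*Vt) = 0.5/(2*0.02585) = 9.6712
Step 2: exp(9.6712) = 1.5854e+04
Step 3: I = 7.686e-11 * (1.5854e+04 - 1) = 1.22e-06 A

1.22e-06


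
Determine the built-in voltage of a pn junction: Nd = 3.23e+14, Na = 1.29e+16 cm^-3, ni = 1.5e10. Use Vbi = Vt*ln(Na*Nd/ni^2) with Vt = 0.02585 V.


Step 1: Compute Na*Nd/ni^2 = 1.29e+16 * 3.23e+14 / (1.5e10)^2 = 1.8519e+10
Step 2: ln(1.8519e+10) = 23.6421
Step 3: Vbi = 0.02585 * 23.6421 = 0.611 V

0.611


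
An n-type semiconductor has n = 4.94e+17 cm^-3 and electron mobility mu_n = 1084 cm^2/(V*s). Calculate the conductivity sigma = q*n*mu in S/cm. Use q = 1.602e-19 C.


Step 1: sigma = q * n * mu
Step 2: sigma = 1.602e-19 * 4.94e+17 * 1084
Step 3: sigma = 8.579e+01 S/cm

8.579e+01


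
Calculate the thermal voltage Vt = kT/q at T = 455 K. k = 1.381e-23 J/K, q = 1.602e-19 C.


Step 1: kT = 1.381e-23 * 455 = 6.28355e-21 J
Step 2: Vt = kT/q = 6.28355e-21 / 1.602e-19
Step 3: Vt = 0.03922 V

0.03922


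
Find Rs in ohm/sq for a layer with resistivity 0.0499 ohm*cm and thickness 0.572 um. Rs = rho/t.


Step 1: Convert thickness to cm: t = 0.572 um = 5.7200e-05 cm
Step 2: Rs = rho / t = 0.0499 / 5.7200e-05
Step 3: Rs = 872.4 ohm/sq

872.4


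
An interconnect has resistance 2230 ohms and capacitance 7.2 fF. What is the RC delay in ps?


Step 1: tau = R * C
Step 2: tau = 2230 * 7.2 fF = 2230 * 7.2e-15 F
Step 3: tau = 1.6056e-11 s = 16.056 ps

16.056


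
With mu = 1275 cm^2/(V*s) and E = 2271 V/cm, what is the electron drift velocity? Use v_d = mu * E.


Step 1: v_d = mu * E
Step 2: v_d = 1275 * 2271 = 2895525
Step 3: v_d = 2.90e+06 cm/s

2.90e+06


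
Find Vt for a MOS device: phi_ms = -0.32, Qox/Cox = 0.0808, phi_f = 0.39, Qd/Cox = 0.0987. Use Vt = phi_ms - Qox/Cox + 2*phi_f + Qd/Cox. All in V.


Step 1: Vt = phi_ms - Qox/Cox + 2*phi_f + Qd/Cox
Step 2: Vt = -0.32 - 0.0808 + 2*0.39 + 0.0987
Step 3: Vt = -0.32 - 0.0808 + 0.78 + 0.0987
Step 4: Vt = 0.4779 V

0.4779


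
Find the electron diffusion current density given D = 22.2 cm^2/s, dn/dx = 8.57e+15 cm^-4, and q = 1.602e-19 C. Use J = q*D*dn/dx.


Step 1: J = q * D * (dn/dx)
Step 2: J = 1.602e-19 * 22.2 * 8.57e+15
Step 3: J = 3.05e-02 A/cm^2

3.05e-02


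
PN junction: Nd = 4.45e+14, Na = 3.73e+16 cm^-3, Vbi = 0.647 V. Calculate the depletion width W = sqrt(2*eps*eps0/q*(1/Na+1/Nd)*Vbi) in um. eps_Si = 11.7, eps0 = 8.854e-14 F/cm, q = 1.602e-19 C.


Step 1: 1/Na + 1/Nd = 1/3.73e+16 + 1/4.45e+14 = 2.27400e-15
Step 2: 2*eps*eps0/q = 2*11.7*8.854e-14/1.602e-19 = 1.293281e+07
Step 3: W^2 = 1.293281e+07 * 2.27400e-15 * 0.647 = 1.90278e-08
Step 4: W = sqrt(1.90278e-08) = 1.379e-04 cm = 1.379 um

1.379


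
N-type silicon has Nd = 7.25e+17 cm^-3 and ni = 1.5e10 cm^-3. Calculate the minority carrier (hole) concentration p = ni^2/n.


Step 1: Since Nd >> ni, n ≈ Nd = 7.25e+17 cm^-3
Step 2: p = ni^2 / n = (1.5e10)^2 / 7.25e+17
Step 3: p = 2.25e20 / 7.25e+17 = 3.10e+02 cm^-3

3.10e+02


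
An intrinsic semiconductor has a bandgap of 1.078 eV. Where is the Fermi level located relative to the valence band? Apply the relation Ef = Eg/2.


Step 1: For an intrinsic semiconductor, the Fermi level sits at midgap.
Step 2: Ef = Eg / 2 = 1.078 / 2 = 0.539 eV

0.539


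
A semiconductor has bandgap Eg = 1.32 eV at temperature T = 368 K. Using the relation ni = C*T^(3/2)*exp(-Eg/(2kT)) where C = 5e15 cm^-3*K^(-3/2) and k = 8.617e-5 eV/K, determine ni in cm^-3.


Step 1: Compute kT = 8.617e-5 * 368 = 0.03171056 eV
Step 2: Exponent = -Eg/(2kT) = -1.32/(2*0.03171056) = -20.81326
Step 3: T^(3/2) = 368^1.5 = 7059.46
Step 4: ni = 5e15 * 7059.46 * exp(-20.81326) = 3.23e+10 cm^-3

3.23e+10


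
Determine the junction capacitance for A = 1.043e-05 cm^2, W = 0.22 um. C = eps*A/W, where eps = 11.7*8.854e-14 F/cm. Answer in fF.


Step 1: eps_Si = 11.7 * 8.854e-14 = 1.035918e-12 F/cm
Step 2: W in cm = 0.22 * 1e-4 = 2.20e-05 cm
Step 3: C = 1.035918e-12 * 1.043e-05 / 2.20e-05 = 4.911193e-13 F
Step 4: C = 491.12 fF

491.12


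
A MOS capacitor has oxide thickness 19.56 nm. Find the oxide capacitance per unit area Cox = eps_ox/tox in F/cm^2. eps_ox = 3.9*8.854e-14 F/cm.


Step 1: eps_ox = 3.9 * 8.854e-14 = 3.45306e-13 F/cm
Step 2: tox in cm = 19.56 nm * 1e-7 = 1.9560e-06 cm
Step 3: Cox = 3.45306e-13 / 1.9560e-06 = 1.77e-07 F/cm^2

1.77e-07
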